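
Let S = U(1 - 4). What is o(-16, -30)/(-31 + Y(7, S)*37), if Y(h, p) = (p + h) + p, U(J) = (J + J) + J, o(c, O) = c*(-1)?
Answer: -8/219 ≈ -0.036530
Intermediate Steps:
o(c, O) = -c
U(J) = 3*J (U(J) = 2*J + J = 3*J)
S = -9 (S = 3*(1 - 4) = 3*(-3) = -9)
Y(h, p) = h + 2*p (Y(h, p) = (h + p) + p = h + 2*p)
o(-16, -30)/(-31 + Y(7, S)*37) = (-1*(-16))/(-31 + (7 + 2*(-9))*37) = 16/(-31 + (7 - 18)*37) = 16/(-31 - 11*37) = 16/(-31 - 407) = 16/(-438) = 16*(-1/438) = -8/219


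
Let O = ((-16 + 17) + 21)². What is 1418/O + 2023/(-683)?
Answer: -5319/165286 ≈ -0.032181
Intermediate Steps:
O = 484 (O = (1 + 21)² = 22² = 484)
1418/O + 2023/(-683) = 1418/484 + 2023/(-683) = 1418*(1/484) + 2023*(-1/683) = 709/242 - 2023/683 = -5319/165286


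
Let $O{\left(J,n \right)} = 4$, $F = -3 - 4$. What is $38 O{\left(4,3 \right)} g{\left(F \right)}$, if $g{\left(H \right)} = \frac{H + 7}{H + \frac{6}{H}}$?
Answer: $0$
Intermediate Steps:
$F = -7$
$g{\left(H \right)} = \frac{7 + H}{H + \frac{6}{H}}$
$38 O{\left(4,3 \right)} g{\left(F \right)} = 38 \cdot 4 \left(- \frac{7 \left(7 - 7\right)}{6 + \left(-7\right)^{2}}\right) = 152 \left(\left(-7\right) \frac{1}{6 + 49} \cdot 0\right) = 152 \left(\left(-7\right) \frac{1}{55} \cdot 0\right) = 152 \cdot 0 = 0$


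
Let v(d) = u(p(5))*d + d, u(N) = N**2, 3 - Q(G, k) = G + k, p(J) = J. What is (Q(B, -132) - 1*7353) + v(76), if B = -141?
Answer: -5101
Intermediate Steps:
Q(G, k) = 3 - G - k (Q(G, k) = 3 - (G + k) = 3 + (-G - k) = 3 - G - k)
v(d) = 26*d (v(d) = 5**2*d + d = 25*d + d = 26*d)
(Q(B, -132) - 1*7353) + v(76) = ((3 - 1*(-141) - 1*(-132)) - 1*7353) + 26*76 = ((3 + 141 + 132) - 7353) + 1976 = (276 - 7353) + 1976 = -7077 + 1976 = -5101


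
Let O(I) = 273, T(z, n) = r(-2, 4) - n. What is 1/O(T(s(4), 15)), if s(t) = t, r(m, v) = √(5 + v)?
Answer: 1/273 ≈ 0.0036630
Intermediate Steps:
T(z, n) = 3 - n (T(z, n) = √(5 + 4) - n = √9 - n = 3 - n)
1/O(T(s(4), 15)) = 1/273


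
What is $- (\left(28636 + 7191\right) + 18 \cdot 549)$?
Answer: $-45709$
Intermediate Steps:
$- (\left(28636 + 7191\right) + 18 \cdot 549) = - (35827 + 9882) = \left(-1\right) 45709 = -45709$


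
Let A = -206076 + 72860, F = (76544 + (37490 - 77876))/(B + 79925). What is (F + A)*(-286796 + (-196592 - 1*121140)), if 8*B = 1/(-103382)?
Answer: 5323397506860577476608/66102450799 ≈ 8.0532e+10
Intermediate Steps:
B = -1/827056 (B = (⅛)/(-103382) = (⅛)*(-1/103382) = -1/827056 ≈ -1.2091e-6)
F = 29904690848/66102450799 (F = (76544 + (37490 - 77876))/(-1/827056 + 79925) = (76544 - 40386)/(66102450799/827056) = 36158*(827056/66102450799) = 29904690848/66102450799 ≈ 0.45240)
A = -133216
(F + A)*(-286796 + (-196592 - 1*121140)) = (29904690848/66102450799 - 133216)*(-286796 + (-196592 - 1*121140)) = -8805874180948736*(-286796 + (-196592 - 121140))/66102450799 = -8805874180948736*(-286796 - 317732)/66102450799 = -8805874180948736/66102450799*(-604528) = 5323397506860577476608/66102450799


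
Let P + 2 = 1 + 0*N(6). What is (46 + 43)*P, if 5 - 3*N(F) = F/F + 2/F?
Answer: -89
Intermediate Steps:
N(F) = 4/3 - 2/(3*F) (N(F) = 5/3 - (F/F + 2/F)/3 = 5/3 - (1 + 2/F)/3 = 5/3 + (-⅓ - 2/(3*F)) = 4/3 - 2/(3*F))
P = -1 (P = -2 + (1 + 0*((⅔)*(-1 + 2*6)/6)) = -2 + (1 + 0*((⅔)*(⅙)*(-1 + 12))) = -2 + (1 + 0*((⅔)*(⅙)*11)) = -2 + (1 + 0*(11/9)) = -2 + (1 + 0) = -2 + 1 = -1)
(46 + 43)*P = (46 + 43)*(-1) = 89*(-1) = -89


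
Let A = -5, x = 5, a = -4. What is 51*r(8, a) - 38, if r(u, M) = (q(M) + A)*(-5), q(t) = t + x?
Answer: 982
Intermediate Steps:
q(t) = 5 + t (q(t) = t + 5 = 5 + t)
r(u, M) = -5*M (r(u, M) = ((5 + M) - 5)*(-5) = M*(-5) = -5*M)
51*r(8, a) - 38 = 51*(-5*(-4)) - 38 = 51*20 - 38 = 1020 - 38 = 982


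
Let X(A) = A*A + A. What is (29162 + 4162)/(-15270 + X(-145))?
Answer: 5554/935 ≈ 5.9401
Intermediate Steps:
X(A) = A + A² (X(A) = A² + A = A + A²)
(29162 + 4162)/(-15270 + X(-145)) = (29162 + 4162)/(-15270 - 145*(1 - 145)) = 33324/(-15270 - 145*(-144)) = 33324/(-15270 + 20880) = 33324/5610 = 33324*(1/5610) = 5554/935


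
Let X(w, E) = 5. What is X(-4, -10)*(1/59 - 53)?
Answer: -15630/59 ≈ -264.92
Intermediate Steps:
X(-4, -10)*(1/59 - 53) = 5*(1/59 - 53) = 5*(-3126/59) = -15630/59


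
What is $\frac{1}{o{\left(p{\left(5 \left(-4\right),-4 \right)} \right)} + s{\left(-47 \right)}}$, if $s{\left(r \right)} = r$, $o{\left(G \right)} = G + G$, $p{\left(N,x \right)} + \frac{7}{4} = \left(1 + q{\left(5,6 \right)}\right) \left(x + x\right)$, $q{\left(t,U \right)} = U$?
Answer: $- \frac{2}{325} \approx -0.0061538$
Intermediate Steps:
$p{\left(N,x \right)} = - \frac{7}{4} + 14 x$ ($p{\left(N,x \right)} = - \frac{7}{4} + \left(1 + 6\right) \left(x + x\right) = - \frac{7}{4} + 7 \cdot 2 x = - \frac{7}{4} + 14 x$)
$o{\left(G \right)} = 2 G$
$\frac{1}{o{\left(p{\left(5 \left(-4\right),-4 \right)} \right)} + s{\left(-47 \right)}} = \frac{1}{2 \left(- \frac{7}{4} + 14 \left(-4\right)\right) - 47} = \frac{1}{2 \left(- \frac{7}{4} - 56\right) - 47} = \frac{1}{2 \left(- \frac{231}{4}\right) - 47} = \frac{1}{- \frac{231}{2} - 47} = \frac{1}{- \frac{325}{2}} = - \frac{2}{325}$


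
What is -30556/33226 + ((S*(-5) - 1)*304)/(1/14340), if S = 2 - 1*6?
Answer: 1376018890642/16613 ≈ 8.2828e+7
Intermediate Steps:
S = -4 (S = 2 - 6 = -4)
-30556/33226 + ((S*(-5) - 1)*304)/(1/14340) = -30556/33226 + ((-4*(-5) - 1)*304)/(1/14340) = -30556*1/33226 + ((20 - 1)*304)/(1/14340) = -15278/16613 + (19*304)*14340 = -15278/16613 + 5776*14340 = -15278/16613 + 82827840 = 1376018890642/16613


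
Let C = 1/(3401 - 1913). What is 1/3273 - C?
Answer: -595/1623408 ≈ -0.00036651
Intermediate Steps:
C = 1/1488 ≈ 0.00067204
1/3273 - C = 1/3273 - 1*1/1488 = 1/3273 - 1/1488 = -595/1623408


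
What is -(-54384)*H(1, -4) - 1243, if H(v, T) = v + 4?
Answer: 270677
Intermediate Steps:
H(v, T) = 4 + v
-(-54384)*H(1, -4) - 1243 = -(-54384)*(4 + 1) - 1243 = -(-54384)*5 - 1243 = -528*(-515) - 1243 = 271920 - 1243 = 270677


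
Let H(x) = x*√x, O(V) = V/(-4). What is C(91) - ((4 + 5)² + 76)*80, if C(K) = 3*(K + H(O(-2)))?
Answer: -12287 + 3*√2/4 ≈ -12286.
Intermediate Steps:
O(V) = -V/4 (O(V) = V*(-¼) = -V/4)
H(x) = x^(3/2)
C(K) = 3*K + 3*√2/4 (C(K) = 3*(K + (-¼*(-2))^(3/2)) = 3*(K + (½)^(3/2)) = 3*(K + √2/4) = 3*K + 3*√2/4)
C(91) - ((4 + 5)² + 76)*80 = (3*91 + 3*√2/4) - ((4 + 5)² + 76)*80 = (273 + 3*√2/4) - (9² + 76)*80 = (273 + 3*√2/4) - (81 + 76)*80 = (273 + 3*√2/4) - 157*80 = (273 + 3*√2/4) - 1*12560 = (273 + 3*√2/4) - 12560 = -12287 + 3*√2/4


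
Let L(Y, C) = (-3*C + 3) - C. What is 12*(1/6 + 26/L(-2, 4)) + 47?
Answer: 25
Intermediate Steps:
L(Y, C) = 3 - 4*C (L(Y, C) = (3 - 3*C) - C = 3 - 4*C)
12*(1/6 + 26/L(-2, 4)) + 47 = 12*(1/6 + 26/(3 - 4*4)) + 47 = 12*(1*(⅙) + 26/(3 - 16)) + 47 = 12*(⅙ + 26/(-13)) + 47 = 12*(⅙ + 26*(-1/13)) + 47 = 12*(⅙ - 2) + 47 = 12*(-11/6) + 47 = -22 + 47 = 25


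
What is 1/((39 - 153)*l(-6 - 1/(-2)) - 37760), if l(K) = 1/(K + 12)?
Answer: -13/491108 ≈ -2.6471e-5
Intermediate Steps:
l(K) = 1/(12 + K)
1/((39 - 153)*l(-6 - 1/(-2)) - 37760) = 1/((39 - 153)/(12 + (-6 - 1/(-2))) - 37760) = 1/(-114/(12 + (-6 - 1*(-½))) - 37760) = 1/(-114/(12 + (-6 + ½)) - 37760) = 1/(-114/(12 - 11/2) - 37760) = 1/(-114/13/2 - 37760) = 1/(-114*2/13 - 37760) = 1/(-228/13 - 37760) = 1/(-491108/13) = -13/491108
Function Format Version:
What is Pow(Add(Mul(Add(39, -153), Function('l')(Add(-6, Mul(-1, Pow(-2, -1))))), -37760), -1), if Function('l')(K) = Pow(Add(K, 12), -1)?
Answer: Rational(-13, 491108) ≈ -2.6471e-5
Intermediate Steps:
Function('l')(K) = Pow(Add(12, K), -1)
Pow(Add(Mul(Add(39, -153), Function('l')(Add(-6, Mul(-1, Pow(-2, -1))))), -37760), -1) = Pow(Add(Mul(Add(39, -153), Pow(Add(12, Add(-6, Mul(-1, Pow(-2, -1)))), -1)), -37760), -1) = Pow(Add(Mul(-114, Pow(Add(12, Add(-6, Mul(-1, Rational(-1, 2)))), -1)), -37760), -1) = Pow(Add(Mul(-114, Pow(Add(12, Add(-6, Rational(1, 2))), -1)), -37760), -1) = Pow(Add(Mul(-114, Pow(Add(12, Rational(-11, 2)), -1)), -37760), -1) = Pow(Add(Mul(-114, Pow(Rational(13, 2), -1)), -37760), -1) = Pow(Add(Mul(-114, Rational(2, 13)), -37760), -1) = Pow(Add(Rational(-228, 13), -37760), -1) = Pow(Rational(-491108, 13), -1) = Rational(-13, 491108)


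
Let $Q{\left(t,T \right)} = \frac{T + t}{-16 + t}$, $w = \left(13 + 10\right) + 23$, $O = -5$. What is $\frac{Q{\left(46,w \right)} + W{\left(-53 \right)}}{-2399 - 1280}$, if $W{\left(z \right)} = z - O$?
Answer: $\frac{674}{55185} \approx 0.012213$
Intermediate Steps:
$W{\left(z \right)} = 5 + z$ ($W{\left(z \right)} = z - -5 = z + 5 = 5 + z$)
$w = 46$ ($w = 23 + 23 = 46$)
$Q{\left(t,T \right)} = \frac{T + t}{-16 + t}$
$\frac{Q{\left(46,w \right)} + W{\left(-53 \right)}}{-2399 - 1280} = \frac{\frac{46 + 46}{-16 + 46} + \left(5 - 53\right)}{-2399 - 1280} = \frac{\frac{1}{30} \cdot 92 - 48}{-3679} = \left(\frac{1}{30} \cdot 92 - 48\right) \left(- \frac{1}{3679}\right) = \left(\frac{46}{15} - 48\right) \left(- \frac{1}{3679}\right) = \left(- \frac{674}{15}\right) \left(- \frac{1}{3679}\right) = \frac{674}{55185}$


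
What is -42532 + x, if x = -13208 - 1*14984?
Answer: -70724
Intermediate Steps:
x = -28192 (x = -13208 - 14984 = -28192)
-42532 + x = -42532 - 28192 = -70724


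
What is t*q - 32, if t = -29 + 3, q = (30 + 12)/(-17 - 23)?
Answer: -47/10 ≈ -4.7000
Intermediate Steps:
q = -21/20 (q = 42/(-40) = 42*(-1/40) = -21/20 ≈ -1.0500)
t = -26
t*q - 32 = -26*(-21/20) - 32 = 273/10 - 32 = -47/10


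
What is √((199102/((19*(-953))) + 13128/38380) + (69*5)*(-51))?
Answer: I*√1472068152736826615/9144035 ≈ 132.69*I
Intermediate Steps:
√((199102/((19*(-953))) + 13128/38380) + (69*5)*(-51)) = √((199102/(-18107) + 13128*(1/38380)) + 345*(-51)) = √((199102*(-1/18107) + 3282/9595) - 17595) = √((-199102/18107 + 3282/9595) - 17595) = √(-97418764/9144035 - 17595) = √(-160986714589/9144035) = I*√1472068152736826615/9144035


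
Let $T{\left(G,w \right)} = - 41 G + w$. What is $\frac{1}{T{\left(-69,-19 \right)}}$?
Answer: $\frac{1}{2810} \approx 0.00035587$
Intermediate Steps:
$T{\left(G,w \right)} = w - 41 G$
$\frac{1}{T{\left(-69,-19 \right)}} = \frac{1}{-19 - -2829} = \frac{1}{-19 + 2829} = \frac{1}{2810}$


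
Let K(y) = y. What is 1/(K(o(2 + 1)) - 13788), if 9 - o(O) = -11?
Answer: -1/13768 ≈ -7.2632e-5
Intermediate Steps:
o(O) = 20 (o(O) = 9 - 1*(-11) = 9 + 11 = 20)
1/(K(o(2 + 1)) - 13788) = 1/(20 - 13788) = 1/(-13768) = -1/13768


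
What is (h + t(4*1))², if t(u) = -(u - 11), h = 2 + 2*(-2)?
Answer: 25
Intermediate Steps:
h = -2 (h = 2 - 4 = -2)
t(u) = 11 - u (t(u) = -(-11 + u) = 11 - u)
(h + t(4*1))² = (-2 + (11 - 4))² = (-2 + 7)² = 5² = 25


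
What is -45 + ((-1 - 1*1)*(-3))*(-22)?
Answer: -177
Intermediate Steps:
-45 + ((-1 - 1*1)*(-3))*(-22) = -45 + ((-1 - 1)*(-3))*(-22) = -45 - 2*(-3)*(-22) = -45 + 6*(-22) = -45 - 132 = -177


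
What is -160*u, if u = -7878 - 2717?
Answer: 1695200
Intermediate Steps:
u = -10595
-160*u = -160*(-10595) = 1695200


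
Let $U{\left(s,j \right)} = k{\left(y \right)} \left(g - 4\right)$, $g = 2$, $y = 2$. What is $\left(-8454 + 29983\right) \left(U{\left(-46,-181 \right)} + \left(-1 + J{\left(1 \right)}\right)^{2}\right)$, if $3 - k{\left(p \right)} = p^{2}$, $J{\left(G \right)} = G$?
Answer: $43058$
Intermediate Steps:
$k{\left(p \right)} = 3 - p^{2}$
$U{\left(s,j \right)} = 2$ ($U{\left(s,j \right)} = \left(3 - 2^{2}\right) \left(2 - 4\right) = \left(3 - 4\right) \left(-2\right) = \left(-1\right) \left(-2\right) = 2$)
$\left(-8454 + 29983\right) \left(U{\left(-46,-181 \right)} + \left(-1 + J{\left(1 \right)}\right)^{2}\right) = \left(-8454 + 29983\right) \left(2 + \left(-1 + 1\right)^{2}\right) = 21529 \left(2 + 0^{2}\right) = 21529 \left(2 + 0\right) = 21529 \cdot 2 = 43058$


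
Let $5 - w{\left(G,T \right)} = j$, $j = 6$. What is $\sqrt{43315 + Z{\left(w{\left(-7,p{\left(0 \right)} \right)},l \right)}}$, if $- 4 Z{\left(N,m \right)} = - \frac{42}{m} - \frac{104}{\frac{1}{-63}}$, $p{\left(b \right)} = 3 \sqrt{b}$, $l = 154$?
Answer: $\frac{\sqrt{20171701}}{22} \approx 204.15$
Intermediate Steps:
$w{\left(G,T \right)} = -1$ ($w{\left(G,T \right)} = 5 - 6 = -1$)
$Z{\left(N,m \right)} = -1638 + \frac{21}{2 m}$ ($Z{\left(N,m \right)} = - \frac{- \frac{42}{m} - \frac{104}{\frac{1}{-63}}}{4} = - \frac{- \frac{42}{m} - \frac{104}{- \frac{1}{63}}}{4} = - \frac{- \frac{42}{m} - -6552}{4} = - \frac{- \frac{42}{m} + 6552}{4} = - \frac{6552 - \frac{42}{m}}{4} = -1638 + \frac{21}{2 m}$)
$\sqrt{43315 + Z{\left(w{\left(-7,p{\left(0 \right)} \right)},l \right)}} = \sqrt{43315 - \left(1638 - \frac{21}{2 \cdot 154}\right)} = \sqrt{43315 + \left(-1638 + \frac{21}{2} \cdot \frac{1}{154}\right)} = \sqrt{43315 + \left(-1638 + \frac{3}{44}\right)} = \sqrt{43315 - \frac{72069}{44}} = \sqrt{\frac{1833791}{44}} = \frac{\sqrt{20171701}}{22}$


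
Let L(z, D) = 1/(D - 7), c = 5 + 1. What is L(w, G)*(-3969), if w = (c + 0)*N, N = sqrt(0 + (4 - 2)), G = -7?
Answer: 567/2 ≈ 283.50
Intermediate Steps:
c = 6
N = sqrt(2) (N = sqrt(0 + 2) = sqrt(2) ≈ 1.4142)
w = 6*sqrt(2) (w = (6 + 0)*sqrt(2) = 6*sqrt(2) ≈ 8.4853)
L(z, D) = 1/(-7 + D)
L(w, G)*(-3969) = -3969/(-7 - 7) = -3969/(-14) = -1/14*(-3969) = 567/2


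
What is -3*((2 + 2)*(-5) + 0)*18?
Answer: 1080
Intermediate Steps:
-3*((2 + 2)*(-5) + 0)*18 = -3*(4*(-5) + 0)*18 = -3*(-20 + 0)*18 = -3*(-20)*18 = 60*18 = 1080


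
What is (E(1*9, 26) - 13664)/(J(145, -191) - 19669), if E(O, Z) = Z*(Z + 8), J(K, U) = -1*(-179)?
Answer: 1278/1949 ≈ 0.65572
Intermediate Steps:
J(K, U) = 179
E(O, Z) = Z*(8 + Z)
(E(1*9, 26) - 13664)/(J(145, -191) - 19669) = (26*(8 + 26) - 13664)/(179 - 19669) = (26*34 - 13664)/(-19490) = (884 - 13664)*(-1/19490) = -12780*(-1/19490) = 1278/1949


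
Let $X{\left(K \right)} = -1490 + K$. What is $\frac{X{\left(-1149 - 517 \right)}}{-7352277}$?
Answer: $\frac{1052}{2450759} \approx 0.00042925$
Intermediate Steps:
$\frac{X{\left(-1149 - 517 \right)}}{-7352277} = \frac{-1490 - 1666}{-7352277} = \left(-1490 - 1666\right) \left(- \frac{1}{7352277}\right) = \left(-3156\right) \left(- \frac{1}{7352277}\right) = \frac{1052}{2450759}$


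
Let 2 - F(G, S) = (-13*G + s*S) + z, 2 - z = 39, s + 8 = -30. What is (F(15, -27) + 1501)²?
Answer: 502681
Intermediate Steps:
s = -38 (s = -8 - 30 = -38)
z = -37 (z = 2 - 1*39 = 2 - 39 = -37)
F(G, S) = 39 + 13*G + 38*S (F(G, S) = 2 - ((-13*G - 38*S) - 37) = 2 - ((-38*S - 13*G) - 37) = 2 - (-37 - 38*S - 13*G) = 2 + (37 + 13*G + 38*S) = 39 + 13*G + 38*S)
(F(15, -27) + 1501)² = ((39 + 13*15 + 38*(-27)) + 1501)² = ((39 + 195 - 1026) + 1501)² = (-792 + 1501)² = 709² = 502681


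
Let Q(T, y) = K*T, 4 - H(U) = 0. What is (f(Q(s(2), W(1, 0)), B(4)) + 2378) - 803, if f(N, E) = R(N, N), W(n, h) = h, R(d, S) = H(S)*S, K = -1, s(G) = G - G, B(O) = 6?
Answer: 1575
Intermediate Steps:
H(U) = 4 (H(U) = 4 - 1*0 = 4 + 0 = 4)
s(G) = 0
R(d, S) = 4*S
Q(T, y) = -T
f(N, E) = 4*N
(f(Q(s(2), W(1, 0)), B(4)) + 2378) - 803 = (4*(-1*0) + 2378) - 803 = (4*0 + 2378) - 803 = (0 + 2378) - 803 = 2378 - 803 = 1575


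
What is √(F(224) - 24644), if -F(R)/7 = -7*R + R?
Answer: 2*I*√3809 ≈ 123.43*I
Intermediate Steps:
F(R) = 42*R (F(R) = -7*(-7*R + R) = -(-42)*R = 42*R)
√(F(224) - 24644) = √(42*224 - 24644) = √(9408 - 24644) = √(-15236) = 2*I*√3809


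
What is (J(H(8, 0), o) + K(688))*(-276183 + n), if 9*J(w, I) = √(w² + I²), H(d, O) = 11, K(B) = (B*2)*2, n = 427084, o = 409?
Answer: 415279552 + 150901*√167402/9 ≈ 4.2214e+8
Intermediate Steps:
K(B) = 4*B (K(B) = (2*B)*2 = 4*B)
J(w, I) = √(I² + w²)/9 (J(w, I) = √(w² + I²)/9 = √(I² + w²)/9)
(J(H(8, 0), o) + K(688))*(-276183 + n) = (√(409² + 11²)/9 + 4*688)*(-276183 + 427084) = (√(167281 + 121)/9 + 2752)*150901 = (√167402/9 + 2752)*150901 = (2752 + √167402/9)*150901 = 415279552 + 150901*√167402/9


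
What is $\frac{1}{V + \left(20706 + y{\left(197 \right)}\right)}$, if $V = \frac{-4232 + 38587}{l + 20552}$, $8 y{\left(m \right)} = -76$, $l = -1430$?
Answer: $\frac{9561}{197896414} \approx 4.8313 \cdot 10^{-5}$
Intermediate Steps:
$y{\left(m \right)} = - \frac{19}{2}$ ($y{\left(m \right)} = \frac{1}{8} \left(-76\right) = - \frac{19}{2}$)
$V = \frac{34355}{19122}$ ($V = \frac{-4232 + 38587}{-1430 + 20552} = \frac{34355}{19122} \approx 1.7966$)
$\frac{1}{V + \left(20706 + y{\left(197 \right)}\right)} = \frac{1}{\frac{34355}{19122} + \left(20706 - \frac{19}{2}\right)} = \frac{1}{\frac{34355}{19122} + \frac{41393}{2}} = \frac{1}{\frac{197896414}{9561}} = \frac{9561}{197896414}$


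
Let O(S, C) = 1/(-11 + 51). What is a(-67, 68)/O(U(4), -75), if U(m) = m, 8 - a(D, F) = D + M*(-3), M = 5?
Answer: 3600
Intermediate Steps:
a(D, F) = 23 - D (a(D, F) = 8 - (D + 5*(-3)) = 8 - (D - 15) = 8 - (-15 + D) = 8 + (15 - D) = 23 - D)
O(S, C) = 1/40
a(-67, 68)/O(U(4), -75) = (23 - 1*(-67))/(1/40) = (23 + 67)*40 = 90*40 = 3600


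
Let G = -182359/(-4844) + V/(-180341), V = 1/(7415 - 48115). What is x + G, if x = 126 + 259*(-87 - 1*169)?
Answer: -20996238975501788/317449753775 ≈ -66140.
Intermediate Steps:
x = -66178 (x = 126 + 259*(-87 - 169) = 126 + 259*(-256) = 126 - 66304 = -66178)
V = -1/40700 (V = 1/(-40700) = -1/40700 ≈ -2.4570e-5)
G = 11950829820162/317449753775 (G = -182359/(-4844) - 1/40700/(-180341) = -182359*(-1/4844) - 1/40700*(-1/180341) = 182359/4844 + 1/7339878700 = 11950829820162/317449753775 ≈ 37.646)
x + G = -66178 + 11950829820162/317449753775 = -20996238975501788/317449753775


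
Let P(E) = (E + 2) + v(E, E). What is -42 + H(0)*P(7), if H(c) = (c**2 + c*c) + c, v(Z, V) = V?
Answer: -42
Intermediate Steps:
H(c) = c + 2*c**2 (H(c) = (c**2 + c**2) + c = 2*c**2 + c = c + 2*c**2)
P(E) = 2 + 2*E (P(E) = (E + 2) + E = (2 + E) + E = 2 + 2*E)
-42 + H(0)*P(7) = -42 + (0*(1 + 2*0))*(2 + 2*7) = -42 + (0*(1 + 0))*(2 + 14) = -42 + (0*1)*16 = -42 + 0*16 = -42 + 0 = -42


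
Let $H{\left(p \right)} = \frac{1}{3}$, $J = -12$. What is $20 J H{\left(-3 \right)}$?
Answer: $-80$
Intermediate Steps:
$H{\left(p \right)} = \frac{1}{3}$
$20 J H{\left(-3 \right)} = 20 \left(-12\right) \frac{1}{3} = \left(-240\right) \frac{1}{3} = -80$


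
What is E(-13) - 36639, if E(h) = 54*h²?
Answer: -27513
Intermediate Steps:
E(-13) - 36639 = 54*(-13)² - 36639 = 54*169 - 36639 = 9126 - 36639 = -27513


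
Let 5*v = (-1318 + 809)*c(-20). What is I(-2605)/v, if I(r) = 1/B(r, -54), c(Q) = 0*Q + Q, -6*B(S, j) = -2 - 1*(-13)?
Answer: -3/11198 ≈ -0.00026791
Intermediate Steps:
B(S, j) = -11/6 (B(S, j) = -(-2 - 1*(-13))/6 = -(-2 + 13)/6 = -1/6*11 = -11/6)
c(Q) = Q (c(Q) = 0 + Q = Q)
I(r) = -6/11 (I(r) = 1/(-11/6) = -6/11)
v = 2036 (v = ((-1318 + 809)*(-20))/5 = (-509*(-20))/5 = (1/5)*10180 = 2036)
I(-2605)/v = -6/11/2036 = -6/11*1/2036 = -3/11198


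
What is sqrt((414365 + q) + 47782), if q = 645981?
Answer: 4*sqrt(69258) ≈ 1052.7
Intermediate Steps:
sqrt((414365 + q) + 47782) = sqrt((414365 + 645981) + 47782) = sqrt(1060346 + 47782) = sqrt(1108128) = 4*sqrt(69258)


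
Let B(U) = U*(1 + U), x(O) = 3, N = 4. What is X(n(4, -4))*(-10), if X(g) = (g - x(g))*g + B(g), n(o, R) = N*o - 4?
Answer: -2640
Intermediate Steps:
n(o, R) = -4 + 4*o (n(o, R) = 4*o - 4 = -4 + 4*o)
X(g) = g*(1 + g) + g*(-3 + g) (X(g) = (g - 1*3)*g + g*(1 + g) = (g - 3)*g + g*(1 + g) = (-3 + g)*g + g*(1 + g) = g*(-3 + g) + g*(1 + g) = g*(1 + g) + g*(-3 + g))
X(n(4, -4))*(-10) = (2*(-4 + 4*4)*(-1 + (-4 + 4*4)))*(-10) = (2*(-4 + 16)*(-1 + (-4 + 16)))*(-10) = (2*12*(-1 + 12))*(-10) = (2*12*11)*(-10) = 264*(-10) = -2640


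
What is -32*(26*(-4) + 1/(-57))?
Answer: 189728/57 ≈ 3328.6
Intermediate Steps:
-32*(26*(-4) + 1/(-57)) = -32*(-104 - 1/57) = -32*(-5929/57) = 189728/57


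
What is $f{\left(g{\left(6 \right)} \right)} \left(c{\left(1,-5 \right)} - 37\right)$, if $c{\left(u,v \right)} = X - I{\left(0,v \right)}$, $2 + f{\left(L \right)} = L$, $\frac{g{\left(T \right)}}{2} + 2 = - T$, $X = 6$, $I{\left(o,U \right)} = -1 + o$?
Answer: $540$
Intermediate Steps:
$g{\left(T \right)} = -4 - 2 T$ ($g{\left(T \right)} = -4 + 2 \left(- T\right) = -4 - 2 T$)
$f{\left(L \right)} = -2 + L$
$c{\left(u,v \right)} = 7$ ($c{\left(u,v \right)} = 6 - \left(-1 + 0\right) = 6 - -1 = 6 + 1 = 7$)
$f{\left(g{\left(6 \right)} \right)} \left(c{\left(1,-5 \right)} - 37\right) = \left(-2 - 16\right) \left(7 - 37\right) = \left(-2 - 16\right) \left(-30\right) = \left(-18\right) \left(-30\right) = 540$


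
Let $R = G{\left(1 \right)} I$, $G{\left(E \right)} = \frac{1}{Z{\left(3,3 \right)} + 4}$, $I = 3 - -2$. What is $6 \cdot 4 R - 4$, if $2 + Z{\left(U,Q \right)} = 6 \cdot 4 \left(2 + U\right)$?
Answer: $- \frac{184}{61} \approx -3.0164$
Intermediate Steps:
$I = 5$ ($I = 3 + 2 = 5$)
$Z{\left(U,Q \right)} = 46 + 24 U$ ($Z{\left(U,Q \right)} = -2 + 6 \cdot 4 \left(2 + U\right) = -2 + 24 \left(2 + U\right) = -2 + \left(48 + 24 U\right) = 46 + 24 U$)
$G{\left(E \right)} = \frac{1}{122}$ ($G{\left(E \right)} = \frac{1}{\left(46 + 24 \cdot 3\right) + 4} = \frac{1}{\left(46 + 72\right) + 4} = \frac{1}{118 + 4} = \frac{1}{122}$)
$R = \frac{5}{122}$ ($R = \frac{1}{122} \cdot 5 = \frac{5}{122} \approx 0.040984$)
$6 \cdot 4 R - 4 = 6 \cdot 4 \cdot \frac{5}{122} - 4 = 24 \cdot \frac{5}{122} - 4 = \frac{60}{61} - 4 = - \frac{184}{61}$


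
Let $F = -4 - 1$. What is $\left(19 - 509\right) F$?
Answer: $2450$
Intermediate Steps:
$F = -5$
$\left(19 - 509\right) F = \left(19 - 509\right) \left(-5\right) = \left(-490\right) \left(-5\right) = 2450$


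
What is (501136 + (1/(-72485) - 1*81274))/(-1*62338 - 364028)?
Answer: -30433697069/30905139510 ≈ -0.98475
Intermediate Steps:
(501136 + (1/(-72485) - 1*81274))/(-1*62338 - 364028) = (501136 + (-1/72485 - 81274))/(-62338 - 364028) = (501136 - 5891145891/72485)/(-426366) = (30433697069/72485)*(-1/426366) = -30433697069/30905139510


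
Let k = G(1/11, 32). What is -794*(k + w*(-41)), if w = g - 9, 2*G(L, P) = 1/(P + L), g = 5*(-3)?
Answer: -275801855/353 ≈ -7.8131e+5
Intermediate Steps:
g = -15
G(L, P) = 1/(2*(L + P)) (G(L, P) = 1/(2*(P + L)) = 1/(2*(L + P)))
k = 11/706 (k = 1/(2*(1/11 + 32)) = 1/(2*(353/11)) = (1/2)*(11/353) = 11/706 ≈ 0.015581)
w = -24 (w = -15 - 9 = -24)
-794*(k + w*(-41)) = -794*(11/706 - 24*(-41)) = -794*(11/706 + 984) = -794*694715/706 = -275801855/353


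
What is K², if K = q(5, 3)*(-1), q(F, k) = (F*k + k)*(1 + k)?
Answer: 5184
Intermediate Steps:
q(F, k) = (1 + k)*(k + F*k) (q(F, k) = (k + F*k)*(1 + k) = (1 + k)*(k + F*k))
K = -72 (K = (3*(1 + 5 + 3 + 5*3))*(-1) = (3*(1 + 5 + 3 + 15))*(-1) = (3*24)*(-1) = 72*(-1) = -72)
K² = (-72)² = 5184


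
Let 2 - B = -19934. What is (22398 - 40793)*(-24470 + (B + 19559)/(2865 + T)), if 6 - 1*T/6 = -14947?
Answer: 13891085514475/30861 ≈ 4.5012e+8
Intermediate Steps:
B = 19936 (B = 2 - 1*(-19934) = 2 + 19934 = 19936)
T = 89718 (T = 36 - 6*(-14947) = 36 + 89682 = 89718)
(22398 - 40793)*(-24470 + (B + 19559)/(2865 + T)) = (22398 - 40793)*(-24470 + (19936 + 19559)/(2865 + 89718)) = -18395*(-24470 + 39495/92583) = -18395*(-24470 + 39495*(1/92583)) = -18395*(-24470 + 13165/30861) = -18395*(-755155505/30861) = 13891085514475/30861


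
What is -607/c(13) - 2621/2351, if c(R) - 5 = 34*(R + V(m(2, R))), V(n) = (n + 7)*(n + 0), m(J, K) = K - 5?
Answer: -13292324/10642977 ≈ -1.2489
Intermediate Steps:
m(J, K) = -5 + K
V(n) = n*(7 + n) (V(n) = (7 + n)*n = n*(7 + n))
c(R) = 5 + 34*R + 34*(-5 + R)*(2 + R) (c(R) = 5 + 34*(R + (-5 + R)*(7 + (-5 + R))) = 5 + 34*(R + (-5 + R)*(2 + R)) = 5 + (34*R + 34*(-5 + R)*(2 + R)) = 5 + 34*R + 34*(-5 + R)*(2 + R))
-607/c(13) - 2621/2351 = -607/(-335 - 68*13 + 34*13**2) - 2621/2351 = -607/(-335 - 884 + 34*169) - 2621*1/2351 = -607/(-335 - 884 + 5746) - 2621/2351 = -607/4527 - 2621/2351 = -13292324/10642977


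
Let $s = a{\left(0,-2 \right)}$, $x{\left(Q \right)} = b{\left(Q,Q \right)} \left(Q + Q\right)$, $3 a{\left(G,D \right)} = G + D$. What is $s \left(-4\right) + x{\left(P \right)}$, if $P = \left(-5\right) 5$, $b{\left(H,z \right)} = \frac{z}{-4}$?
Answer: $- \frac{1859}{6} \approx -309.83$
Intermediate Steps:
$a{\left(G,D \right)} = \frac{D}{3} + \frac{G}{3}$ ($a{\left(G,D \right)} = \frac{G + D}{3} = \frac{D + G}{3} = \frac{D}{3} + \frac{G}{3}$)
$b{\left(H,z \right)} = - \frac{z}{4}$ ($b{\left(H,z \right)} = z \left(- \frac{1}{4}\right) = - \frac{z}{4}$)
$P = -25$
$x{\left(Q \right)} = - \frac{Q^{2}}{2}$ ($x{\left(Q \right)} = - \frac{Q}{4} \left(Q + Q\right) = - \frac{Q}{4} \cdot 2 Q = - \frac{Q^{2}}{2}$)
$s = - \frac{2}{3}$ ($s = \frac{1}{3} \left(-2\right) + \frac{1}{3} \cdot 0 = - \frac{2}{3} + 0 = - \frac{2}{3} \approx -0.66667$)
$s \left(-4\right) + x{\left(P \right)} = \left(- \frac{2}{3}\right) \left(-4\right) - \frac{\left(-25\right)^{2}}{2} = \frac{8}{3} - \frac{625}{2} = - \frac{1859}{6}$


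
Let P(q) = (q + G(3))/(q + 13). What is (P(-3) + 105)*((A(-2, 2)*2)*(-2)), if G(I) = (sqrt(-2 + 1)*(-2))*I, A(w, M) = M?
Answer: -4188/5 + 24*I/5 ≈ -837.6 + 4.8*I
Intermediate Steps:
G(I) = -2*I*I (G(I) = (sqrt(-1)*(-2))*I = (I*(-2))*I = (-2*I)*I = -2*I*I)
P(q) = (q - 6*I)/(13 + q) (P(q) = (q - 2*I*3)/(q + 13) = (q - 6*I)/(13 + q))
(P(-3) + 105)*((A(-2, 2)*2)*(-2)) = ((-3 - 6*I)/(13 - 3) + 105)*((2*2)*(-2)) = ((-3 - 6*I)/10 + 105)*(4*(-2)) = ((-3 - 6*I)/10 + 105)*(-8) = ((-3/10 - 3*I/5) + 105)*(-8) = (1047/10 - 3*I/5)*(-8) = -4188/5 + 24*I/5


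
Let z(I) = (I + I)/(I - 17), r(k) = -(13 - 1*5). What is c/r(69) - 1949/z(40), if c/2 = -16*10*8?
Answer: -19227/80 ≈ -240.34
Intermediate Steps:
r(k) = -8 (r(k) = -(13 - 5) = -1*8 = -8)
z(I) = 2*I/(-17 + I) (z(I) = (2*I)/(-17 + I) = 2*I/(-17 + I))
c = -2560 (c = 2*(-16*10*8) = 2*(-160*8) = 2*(-1280) = -2560)
c/r(69) - 1949/z(40) = -2560/(-8) - 1949/(2*40/(-17 + 40)) = -2560*(-⅛) - 1949/(2*40/23) = 320 - 1949/(2*40*(1/23)) = 320 - 1949/80/23 = 320 - 1949*23/80 = 320 - 44827/80 = -19227/80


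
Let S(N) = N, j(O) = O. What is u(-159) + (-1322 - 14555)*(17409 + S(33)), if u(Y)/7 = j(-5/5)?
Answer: -276926641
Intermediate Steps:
u(Y) = -7 (u(Y) = 7*(-5/5) = 7*(-5*⅕) = 7*(-1) = -7)
u(-159) + (-1322 - 14555)*(17409 + S(33)) = -7 + (-1322 - 14555)*(17409 + 33) = -7 - 15877*17442 = -7 - 276926634 = -276926641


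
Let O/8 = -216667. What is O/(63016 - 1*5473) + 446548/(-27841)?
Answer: -73953519140/1602054663 ≈ -46.162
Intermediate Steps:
O = -1733336 (O = 8*(-216667) = -1733336)
O/(63016 - 1*5473) + 446548/(-27841) = -1733336/(63016 - 1*5473) + 446548/(-27841) = -1733336/(63016 - 5473) + 446548*(-1/27841) = -1733336/57543 - 446548/27841 = -73953519140/1602054663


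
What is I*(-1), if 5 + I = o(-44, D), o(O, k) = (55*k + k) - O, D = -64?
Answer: 3545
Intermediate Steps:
o(O, k) = -O + 56*k (o(O, k) = 56*k - O = -O + 56*k)
I = -3545 (I = -5 + (-1*(-44) + 56*(-64)) = -5 + (44 - 3584) = -5 - 3540 = -3545)
I*(-1) = -3545*(-1) = 3545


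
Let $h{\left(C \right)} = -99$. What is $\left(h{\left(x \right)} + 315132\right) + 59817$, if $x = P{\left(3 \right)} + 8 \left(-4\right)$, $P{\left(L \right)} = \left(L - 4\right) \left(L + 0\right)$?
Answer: $374850$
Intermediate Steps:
$P{\left(L \right)} = L \left(-4 + L\right)$ ($P{\left(L \right)} = \left(-4 + L\right) L = L \left(-4 + L\right)$)
$x = -35$ ($x = 3 \left(-4 + 3\right) + 8 \left(-4\right) = 3 \left(-1\right) - 32 = -3 - 32 = -35$)
$\left(h{\left(x \right)} + 315132\right) + 59817 = \left(-99 + 315132\right) + 59817 = 315033 + 59817 = 374850$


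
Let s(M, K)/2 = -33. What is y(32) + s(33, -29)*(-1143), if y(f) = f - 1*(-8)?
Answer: 75478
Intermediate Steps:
y(f) = 8 + f (y(f) = f + 8 = 8 + f)
s(M, K) = -66 (s(M, K) = 2*(-33) = -66)
y(32) + s(33, -29)*(-1143) = (8 + 32) - 66*(-1143) = 40 + 75438 = 75478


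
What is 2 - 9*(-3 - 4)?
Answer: 65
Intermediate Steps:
2 - 9*(-3 - 4) = 2 - 9*(-7) = 2 + 63 = 65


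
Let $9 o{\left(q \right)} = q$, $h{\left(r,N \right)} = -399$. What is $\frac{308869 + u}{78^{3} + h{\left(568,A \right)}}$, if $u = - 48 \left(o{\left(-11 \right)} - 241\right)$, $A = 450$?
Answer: $\frac{961487}{1422459} \approx 0.67593$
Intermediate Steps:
$o{\left(q \right)} = \frac{q}{9}$
$u = \frac{34880}{3}$ ($u = - 48 \left(\frac{1}{9} \left(-11\right) - 241\right) = - 48 \left(- \frac{11}{9} - 241\right) = \left(-48\right) \left(- \frac{2180}{9}\right) = \frac{34880}{3} \approx 11627.0$)
$\frac{308869 + u}{78^{3} + h{\left(568,A \right)}} = \frac{308869 + \frac{34880}{3}}{78^{3} - 399} = \frac{961487}{3 \left(474552 - 399\right)} = \frac{961487}{3 \cdot 474153} = \frac{961487}{3} \cdot \frac{1}{474153} = \frac{961487}{1422459}$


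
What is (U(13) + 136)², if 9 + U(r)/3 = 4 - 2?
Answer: 13225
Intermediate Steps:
U(r) = -21 (U(r) = -27 + 3*(4 - 2) = -27 + 3*2 = -27 + 6 = -21)
(U(13) + 136)² = (-21 + 136)² = 115² = 13225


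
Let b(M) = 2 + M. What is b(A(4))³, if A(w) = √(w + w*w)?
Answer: 128 + 64*√5 ≈ 271.11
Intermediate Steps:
A(w) = √(w + w²)
b(A(4))³ = (2 + √(4*(1 + 4)))³ = (2 + √(4*5))³ = (2 + √20)³ = (2 + 2*√5)³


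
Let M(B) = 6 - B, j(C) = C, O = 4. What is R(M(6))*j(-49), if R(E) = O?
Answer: -196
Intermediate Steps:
R(E) = 4
R(M(6))*j(-49) = 4*(-49) = -196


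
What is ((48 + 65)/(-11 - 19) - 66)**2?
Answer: 4380649/900 ≈ 4867.4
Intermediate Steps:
((48 + 65)/(-11 - 19) - 66)**2 = (113/(-30) - 66)**2 = (113*(-1/30) - 66)**2 = (-113/30 - 66)**2 = (-2093/30)**2 = 4380649/900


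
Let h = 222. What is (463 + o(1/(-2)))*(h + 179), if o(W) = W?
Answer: 370925/2 ≈ 1.8546e+5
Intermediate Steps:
(463 + o(1/(-2)))*(h + 179) = (463 + 1/(-2))*(222 + 179) = (463 - ½)*401 = (925/2)*401 = 370925/2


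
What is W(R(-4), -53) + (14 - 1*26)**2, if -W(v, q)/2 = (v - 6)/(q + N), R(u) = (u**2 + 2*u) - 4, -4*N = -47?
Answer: 23744/165 ≈ 143.90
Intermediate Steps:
N = 47/4 (N = -1/4*(-47) = 47/4 ≈ 11.750)
R(u) = -4 + u**2 + 2*u
W(v, q) = -2*(-6 + v)/(47/4 + q) (W(v, q) = -2*(v - 6)/(q + 47/4) = -2*(-6 + v)/(47/4 + q))
W(R(-4), -53) + (14 - 1*26)**2 = 8*(6 - (-4 + (-4)**2 + 2*(-4)))/(47 + 4*(-53)) + (14 - 1*26)**2 = 8*(6 - (-4 + 16 - 8))/(47 - 212) + (14 - 26)**2 = 8*(6 - 1*4)/(-165) + (-12)**2 = 8*(-1/165)*(6 - 4) + 144 = 8*(-1/165)*2 + 144 = -16/165 + 144 = 23744/165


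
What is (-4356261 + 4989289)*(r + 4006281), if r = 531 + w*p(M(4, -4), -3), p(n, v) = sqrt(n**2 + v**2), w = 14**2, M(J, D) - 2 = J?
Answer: 2536424186736 + 372220464*sqrt(5) ≈ 2.5373e+12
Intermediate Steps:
M(J, D) = 2 + J
w = 196
r = 531 + 588*sqrt(5) (r = 531 + 196*sqrt((2 + 4)**2 + (-3)**2) = 531 + 196*sqrt(6**2 + 9) = 531 + 196*sqrt(36 + 9) = 531 + 196*sqrt(45) = 531 + 196*(3*sqrt(5)) = 531 + 588*sqrt(5) ≈ 1845.8)
(-4356261 + 4989289)*(r + 4006281) = (-4356261 + 4989289)*((531 + 588*sqrt(5)) + 4006281) = 633028*(4006812 + 588*sqrt(5)) = 2536424186736 + 372220464*sqrt(5)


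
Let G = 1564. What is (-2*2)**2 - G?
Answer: -1548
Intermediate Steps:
(-2*2)**2 - G = (-2*2)**2 - 1*1564 = (-4)**2 - 1564 = 16 - 1564 = -1548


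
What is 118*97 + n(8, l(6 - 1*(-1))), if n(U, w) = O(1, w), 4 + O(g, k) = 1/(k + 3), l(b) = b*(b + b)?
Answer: 1155643/101 ≈ 11442.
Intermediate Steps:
l(b) = 2*b**2 (l(b) = b*(2*b) = 2*b**2)
O(g, k) = -4 + 1/(3 + k) (O(g, k) = -4 + 1/(k + 3) = -4 + 1/(3 + k))
n(U, w) = (-11 - 4*w)/(3 + w)
118*97 + n(8, l(6 - 1*(-1))) = 118*97 + (-11 - 8*(6 - 1*(-1))**2)/(3 + 2*(6 - 1*(-1))**2) = 11446 + (-11 - 8*(6 + 1)**2)/(3 + 2*(6 + 1)**2) = 11446 + (-11 - 8*7**2)/(3 + 2*7**2) = 11446 + (-11 - 8*49)/(3 + 2*49) = 11446 + (-11 - 4*98)/(3 + 98) = 11446 + (-11 - 392)/101 = 11446 + (1/101)*(-403) = 11446 - 403/101 = 1155643/101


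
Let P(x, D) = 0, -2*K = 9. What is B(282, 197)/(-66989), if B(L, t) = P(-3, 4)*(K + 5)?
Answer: 0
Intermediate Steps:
K = -9/2 (K = -½*9 = -9/2 ≈ -4.5000)
B(L, t) = 0 (B(L, t) = 0*(-9/2 + 5) = 0*(½) = 0)
B(282, 197)/(-66989) = 0/(-66989) = 0*(-1/66989) = 0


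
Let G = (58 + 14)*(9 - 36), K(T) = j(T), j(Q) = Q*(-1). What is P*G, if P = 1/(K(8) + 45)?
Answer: -1944/37 ≈ -52.541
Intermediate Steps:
j(Q) = -Q
K(T) = -T
G = -1944 (G = 72*(-27) = -1944)
P = 1/37 (P = 1/(-1*8 + 45) = 1/(-8 + 45) = 1/37 ≈ 0.027027)
P*G = (1/37)*(-1944) = -1944/37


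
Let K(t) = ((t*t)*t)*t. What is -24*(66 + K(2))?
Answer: -1968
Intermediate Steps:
K(t) = t⁴ (K(t) = (t²*t)*t = t³*t = t⁴)
-24*(66 + K(2)) = -24*(66 + 2⁴) = -24*(66 + 16) = -24*82 = -1968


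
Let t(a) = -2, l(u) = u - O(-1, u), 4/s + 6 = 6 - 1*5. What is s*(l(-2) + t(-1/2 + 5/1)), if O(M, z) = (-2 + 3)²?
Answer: 4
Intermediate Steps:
s = -⅘ (s = 4/(-6 + (6 - 1*5)) = 4/(-6 + (6 - 5)) = 4/(-6 + 1) = 4/(-5) = 4*(-⅕) = -⅘ ≈ -0.80000)
O(M, z) = 1 (O(M, z) = 1² = 1)
l(u) = -1 + u (l(u) = u - 1*1 = u - 1 = -1 + u)
s*(l(-2) + t(-1/2 + 5/1)) = -4*((-1 - 2) - 2)/5 = -4*(-3 - 2)/5 = -⅘*(-5) = 4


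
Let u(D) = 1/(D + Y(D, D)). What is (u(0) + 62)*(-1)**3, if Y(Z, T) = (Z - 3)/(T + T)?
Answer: -62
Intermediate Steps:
Y(Z, T) = (-3 + Z)/(2*T) (Y(Z, T) = (-3 + Z)/((2*T)) = (-3 + Z)*(1/(2*T)) = (-3 + Z)/(2*T))
u(D) = 1/(D + (-3 + D)/(2*D))
(u(0) + 62)*(-1)**3 = (2*0/(-3 + 0 + 2*0**2) + 62)*(-1)**3 = (2*0/(-3 + 0 + 2*0) + 62)*(-1) = (2*0/(-3 + 0 + 0) + 62)*(-1) = (2*0/(-3) + 62)*(-1) = (2*0*(-1/3) + 62)*(-1) = (0 + 62)*(-1) = 62*(-1) = -62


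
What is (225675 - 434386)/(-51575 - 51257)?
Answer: 208711/102832 ≈ 2.0296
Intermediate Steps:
(225675 - 434386)/(-51575 - 51257) = -208711/(-102832) = -208711*(-1/102832) = 208711/102832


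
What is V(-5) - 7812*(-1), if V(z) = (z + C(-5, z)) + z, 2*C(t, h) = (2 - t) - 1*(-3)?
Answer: 7807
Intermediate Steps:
C(t, h) = 5/2 - t/2 (C(t, h) = ((2 - t) - 1*(-3))/2 = ((2 - t) + 3)/2 = (5 - t)/2 = 5/2 - t/2)
V(z) = 5 + 2*z (V(z) = (z + (5/2 - 1/2*(-5))) + z = (z + (5/2 + 5/2)) + z = (z + 5) + z = (5 + z) + z = 5 + 2*z)
V(-5) - 7812*(-1) = (5 + 2*(-5)) - 7812*(-1) = (5 - 10) - 372*(-21) = -5 + 7812 = 7807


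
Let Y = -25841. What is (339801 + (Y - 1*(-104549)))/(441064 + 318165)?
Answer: 418509/759229 ≈ 0.55123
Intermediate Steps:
(339801 + (Y - 1*(-104549)))/(441064 + 318165) = (339801 + (-25841 - 1*(-104549)))/(441064 + 318165) = (339801 + (-25841 + 104549))/759229 = (339801 + 78708)*(1/759229) = 418509*(1/759229) = 418509/759229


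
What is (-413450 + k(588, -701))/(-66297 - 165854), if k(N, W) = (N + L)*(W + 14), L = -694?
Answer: 340628/232151 ≈ 1.4673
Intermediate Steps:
k(N, W) = (-694 + N)*(14 + W) (k(N, W) = (N - 694)*(W + 14) = (-694 + N)*(14 + W))
(-413450 + k(588, -701))/(-66297 - 165854) = (-413450 + (-9716 - 694*(-701) + 14*588 + 588*(-701)))/(-66297 - 165854) = (-413450 + (-9716 + 486494 + 8232 - 412188))/(-232151) = (-413450 + 72822)*(-1/232151) = -340628*(-1/232151) = 340628/232151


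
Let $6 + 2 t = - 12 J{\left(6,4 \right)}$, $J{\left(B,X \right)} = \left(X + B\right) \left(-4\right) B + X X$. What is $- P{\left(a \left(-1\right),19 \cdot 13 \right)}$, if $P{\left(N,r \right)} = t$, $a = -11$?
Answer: $-1341$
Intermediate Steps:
$J{\left(B,X \right)} = X^{2} + B \left(- 4 B - 4 X\right)$ ($J{\left(B,X \right)} = \left(B + X\right) \left(-4\right) B + X^{2} = \left(- 4 B - 4 X\right) B + X^{2} = B \left(- 4 B - 4 X\right) + X^{2} = X^{2} + B \left(- 4 B - 4 X\right)$)
$t = 1341$ ($t = -3 + \frac{\left(-12\right) \left(4^{2} - 4 \cdot 6^{2} - 24 \cdot 4\right)}{2} = -3 + \frac{\left(-12\right) \left(16 - 144 - 96\right)}{2} = -3 + \frac{\left(-12\right) \left(-224\right)}{2} = -3 + \frac{1}{2} \cdot 2688 = -3 + 1344 = 1341$)
$P{\left(N,r \right)} = 1341$
$- P{\left(a \left(-1\right),19 \cdot 13 \right)} = \left(-1\right) 1341 = -1341$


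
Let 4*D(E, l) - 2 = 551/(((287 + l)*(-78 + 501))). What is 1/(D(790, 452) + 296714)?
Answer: 1250388/371008250777 ≈ 3.3702e-6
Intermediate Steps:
D(E, l) = ½ + 551/(4*(121401 + 423*l)) (D(E, l) = ½ + (551/(((287 + l)*(-78 + 501))))/4 = ½ + (551/(((287 + l)*423)))/4 = ½ + (551/(121401 + 423*l))/4 = ½ + 551/(4*(121401 + 423*l)))
1/(D(790, 452) + 296714) = 1/((243353 + 846*452)/(1692*(287 + 452)) + 296714) = 1/((1/1692)*(243353 + 382392)/739 + 296714) = 1/((1/1692)*(1/739)*625745 + 296714) = 1/(625745/1250388 + 296714) = 1/(371008250777/1250388) = 1250388/371008250777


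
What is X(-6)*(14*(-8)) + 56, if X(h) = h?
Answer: 728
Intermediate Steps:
X(-6)*(14*(-8)) + 56 = -84*(-8) + 56 = -6*(-112) + 56 = 672 + 56 = 728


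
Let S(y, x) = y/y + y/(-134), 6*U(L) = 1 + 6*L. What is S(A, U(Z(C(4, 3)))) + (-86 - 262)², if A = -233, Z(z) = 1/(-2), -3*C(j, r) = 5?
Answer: 16228303/134 ≈ 1.2111e+5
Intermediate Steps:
C(j, r) = -5/3 (C(j, r) = -⅓*5 = -5/3)
Z(z) = -½ (Z(z) = 1*(-½) = -½)
U(L) = ⅙ + L (U(L) = (1 + 6*L)/6 = ⅙ + L)
S(y, x) = 1 - y/134 (S(y, x) = 1 + y*(-1/134) = 1 - y/134)
S(A, U(Z(C(4, 3)))) + (-86 - 262)² = (1 - 1/134*(-233)) + (-86 - 262)² = (1 + 233/134) + (-348)² = 367/134 + 121104 = 16228303/134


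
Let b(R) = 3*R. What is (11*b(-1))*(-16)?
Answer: 528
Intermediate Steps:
(11*b(-1))*(-16) = (11*(3*(-1)))*(-16) = (11*(-3))*(-16) = -33*(-16) = 528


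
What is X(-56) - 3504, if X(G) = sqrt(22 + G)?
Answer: -3504 + I*sqrt(34) ≈ -3504.0 + 5.831*I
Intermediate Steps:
X(-56) - 3504 = sqrt(22 - 56) - 3504 = sqrt(-34) - 3504 = I*sqrt(34) - 3504 = -3504 + I*sqrt(34)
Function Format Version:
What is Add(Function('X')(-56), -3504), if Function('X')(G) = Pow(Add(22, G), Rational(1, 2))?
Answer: Add(-3504, Mul(I, Pow(34, Rational(1, 2)))) ≈ Add(-3504.0, Mul(5.8310, I))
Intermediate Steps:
Add(Function('X')(-56), -3504) = Add(Pow(Add(22, -56), Rational(1, 2)), -3504) = Add(Pow(-34, Rational(1, 2)), -3504) = Add(Mul(I, Pow(34, Rational(1, 2))), -3504) = Add(-3504, Mul(I, Pow(34, Rational(1, 2))))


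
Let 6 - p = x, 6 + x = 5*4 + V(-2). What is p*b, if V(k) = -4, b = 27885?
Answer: -111540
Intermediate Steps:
x = 10 (x = -6 + (5*4 - 4) = -6 + (20 - 4) = -6 + 16 = 10)
p = -4 (p = 6 - 1*10 = 6 - 10 = -4)
p*b = -4*27885 = -111540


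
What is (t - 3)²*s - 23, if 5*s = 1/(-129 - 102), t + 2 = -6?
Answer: -2426/105 ≈ -23.105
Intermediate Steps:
t = -8 (t = -2 - 6 = -8)
s = -1/1155 (s = 1/(5*(-129 - 102)) = (⅕)/(-231) = (⅕)*(-1/231) = -1/1155 ≈ -0.00086580)
(t - 3)²*s - 23 = (-8 - 3)²*(-1/1155) - 23 = (-11)²*(-1/1155) - 23 = 121*(-1/1155) - 23 = -11/105 - 23 = -2426/105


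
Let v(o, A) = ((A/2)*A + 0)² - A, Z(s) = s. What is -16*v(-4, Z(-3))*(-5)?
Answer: 1860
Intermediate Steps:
v(o, A) = -A + A⁴/4 (v(o, A) = ((A*(½))*A + 0)² - A = ((A/2)*A + 0)² - A = (A²/2 + 0)² - A = (A²/2)² - A = A⁴/4 - A = -A + A⁴/4)
-16*v(-4, Z(-3))*(-5) = -16*(-1*(-3) + (¼)*(-3)⁴)*(-5) = -16*(3 + (¼)*81)*(-5) = -16*(3 + 81/4)*(-5) = -16*93/4*(-5) = -372*(-5) = 1860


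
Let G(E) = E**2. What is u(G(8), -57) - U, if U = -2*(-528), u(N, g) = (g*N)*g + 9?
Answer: 206889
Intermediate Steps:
u(N, g) = 9 + N*g**2 (u(N, g) = (N*g)*g + 9 = N*g**2 + 9 = 9 + N*g**2)
U = 1056
u(G(8), -57) - U = (9 + 8**2*(-57)**2) - 1*1056 = (9 + 64*3249) - 1056 = (9 + 207936) - 1056 = 207945 - 1056 = 206889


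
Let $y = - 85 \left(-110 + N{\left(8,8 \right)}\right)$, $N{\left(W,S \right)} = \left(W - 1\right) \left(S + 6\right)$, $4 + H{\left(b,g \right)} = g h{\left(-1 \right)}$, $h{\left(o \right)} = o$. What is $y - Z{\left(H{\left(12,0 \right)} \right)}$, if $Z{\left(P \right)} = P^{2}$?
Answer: $1004$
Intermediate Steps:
$H{\left(b,g \right)} = -4 - g$ ($H{\left(b,g \right)} = -4 + g \left(-1\right) = -4 - g$)
$N{\left(W,S \right)} = \left(-1 + W\right) \left(6 + S\right)$
$y = 1020$ ($y = - 85 \left(-110 + \left(-6 - 8 + 6 \cdot 8 + 8 \cdot 8\right)\right) = - 85 \left(-110 + \left(-6 - 8 + 48 + 64\right)\right) = - 85 \left(-110 + 98\right) = \left(-85\right) \left(-12\right) = 1020$)
$y - Z{\left(H{\left(12,0 \right)} \right)} = 1020 - \left(-4 - 0\right)^{2} = 1020 - \left(-4 + 0\right)^{2} = 1020 - \left(-4\right)^{2} = 1020 - 16 = 1004$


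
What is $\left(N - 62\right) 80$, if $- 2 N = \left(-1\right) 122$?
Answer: $-80$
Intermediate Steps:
$N = 61$ ($N = - \frac{\left(-1\right) 122}{2} = \left(- \frac{1}{2}\right) \left(-122\right) = 61$)
$\left(N - 62\right) 80 = \left(61 - 62\right) 80 = \left(-1\right) 80 = -80$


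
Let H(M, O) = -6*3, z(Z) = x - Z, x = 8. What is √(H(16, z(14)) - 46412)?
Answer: I*√46430 ≈ 215.48*I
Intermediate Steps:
z(Z) = 8 - Z
H(M, O) = -18
√(H(16, z(14)) - 46412) = √(-18 - 46412) = √(-46430) = I*√46430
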